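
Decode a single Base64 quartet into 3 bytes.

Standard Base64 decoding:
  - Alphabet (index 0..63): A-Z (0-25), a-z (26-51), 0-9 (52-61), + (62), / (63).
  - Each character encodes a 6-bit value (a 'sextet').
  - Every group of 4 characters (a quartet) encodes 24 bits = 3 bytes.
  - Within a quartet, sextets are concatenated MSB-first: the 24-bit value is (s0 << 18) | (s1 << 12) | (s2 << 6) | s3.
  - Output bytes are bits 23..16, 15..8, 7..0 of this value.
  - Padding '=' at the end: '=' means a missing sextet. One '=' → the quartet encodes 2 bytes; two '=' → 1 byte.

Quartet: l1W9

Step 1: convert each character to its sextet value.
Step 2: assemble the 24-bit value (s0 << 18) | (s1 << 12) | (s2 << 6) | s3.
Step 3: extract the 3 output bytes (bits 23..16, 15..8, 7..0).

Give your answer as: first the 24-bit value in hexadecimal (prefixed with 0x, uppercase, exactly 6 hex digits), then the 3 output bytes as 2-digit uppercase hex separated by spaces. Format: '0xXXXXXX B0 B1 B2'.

Answer: 0x9755BD 97 55 BD

Derivation:
Sextets: l=37, 1=53, W=22, 9=61
24-bit: (37<<18) | (53<<12) | (22<<6) | 61
      = 0x940000 | 0x035000 | 0x000580 | 0x00003D
      = 0x9755BD
Bytes: (v>>16)&0xFF=97, (v>>8)&0xFF=55, v&0xFF=BD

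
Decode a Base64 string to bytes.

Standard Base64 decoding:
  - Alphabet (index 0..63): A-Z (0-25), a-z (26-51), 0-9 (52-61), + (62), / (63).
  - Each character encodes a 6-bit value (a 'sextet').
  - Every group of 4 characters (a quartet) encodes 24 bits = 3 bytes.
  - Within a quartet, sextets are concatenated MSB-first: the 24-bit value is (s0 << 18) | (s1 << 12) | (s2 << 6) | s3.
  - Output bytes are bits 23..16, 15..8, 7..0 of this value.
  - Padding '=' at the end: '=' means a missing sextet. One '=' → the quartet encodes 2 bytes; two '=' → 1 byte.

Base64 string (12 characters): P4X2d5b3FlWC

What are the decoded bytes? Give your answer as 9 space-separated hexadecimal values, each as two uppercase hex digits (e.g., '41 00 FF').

After char 0 ('P'=15): chars_in_quartet=1 acc=0xF bytes_emitted=0
After char 1 ('4'=56): chars_in_quartet=2 acc=0x3F8 bytes_emitted=0
After char 2 ('X'=23): chars_in_quartet=3 acc=0xFE17 bytes_emitted=0
After char 3 ('2'=54): chars_in_quartet=4 acc=0x3F85F6 -> emit 3F 85 F6, reset; bytes_emitted=3
After char 4 ('d'=29): chars_in_quartet=1 acc=0x1D bytes_emitted=3
After char 5 ('5'=57): chars_in_quartet=2 acc=0x779 bytes_emitted=3
After char 6 ('b'=27): chars_in_quartet=3 acc=0x1DE5B bytes_emitted=3
After char 7 ('3'=55): chars_in_quartet=4 acc=0x7796F7 -> emit 77 96 F7, reset; bytes_emitted=6
After char 8 ('F'=5): chars_in_quartet=1 acc=0x5 bytes_emitted=6
After char 9 ('l'=37): chars_in_quartet=2 acc=0x165 bytes_emitted=6
After char 10 ('W'=22): chars_in_quartet=3 acc=0x5956 bytes_emitted=6
After char 11 ('C'=2): chars_in_quartet=4 acc=0x165582 -> emit 16 55 82, reset; bytes_emitted=9

Answer: 3F 85 F6 77 96 F7 16 55 82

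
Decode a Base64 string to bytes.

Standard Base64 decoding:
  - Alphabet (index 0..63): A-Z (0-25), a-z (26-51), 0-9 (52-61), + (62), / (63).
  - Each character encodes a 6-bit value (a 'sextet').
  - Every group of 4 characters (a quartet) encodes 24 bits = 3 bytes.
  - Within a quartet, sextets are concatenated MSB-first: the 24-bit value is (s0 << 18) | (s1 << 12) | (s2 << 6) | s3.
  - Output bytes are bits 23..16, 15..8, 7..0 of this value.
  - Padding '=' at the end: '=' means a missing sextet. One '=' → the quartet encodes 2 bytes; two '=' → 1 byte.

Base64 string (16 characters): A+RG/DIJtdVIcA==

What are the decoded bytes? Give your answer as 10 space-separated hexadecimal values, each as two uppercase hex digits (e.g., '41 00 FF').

Answer: 03 E4 46 FC 32 09 B5 D5 48 70

Derivation:
After char 0 ('A'=0): chars_in_quartet=1 acc=0x0 bytes_emitted=0
After char 1 ('+'=62): chars_in_quartet=2 acc=0x3E bytes_emitted=0
After char 2 ('R'=17): chars_in_quartet=3 acc=0xF91 bytes_emitted=0
After char 3 ('G'=6): chars_in_quartet=4 acc=0x3E446 -> emit 03 E4 46, reset; bytes_emitted=3
After char 4 ('/'=63): chars_in_quartet=1 acc=0x3F bytes_emitted=3
After char 5 ('D'=3): chars_in_quartet=2 acc=0xFC3 bytes_emitted=3
After char 6 ('I'=8): chars_in_quartet=3 acc=0x3F0C8 bytes_emitted=3
After char 7 ('J'=9): chars_in_quartet=4 acc=0xFC3209 -> emit FC 32 09, reset; bytes_emitted=6
After char 8 ('t'=45): chars_in_quartet=1 acc=0x2D bytes_emitted=6
After char 9 ('d'=29): chars_in_quartet=2 acc=0xB5D bytes_emitted=6
After char 10 ('V'=21): chars_in_quartet=3 acc=0x2D755 bytes_emitted=6
After char 11 ('I'=8): chars_in_quartet=4 acc=0xB5D548 -> emit B5 D5 48, reset; bytes_emitted=9
After char 12 ('c'=28): chars_in_quartet=1 acc=0x1C bytes_emitted=9
After char 13 ('A'=0): chars_in_quartet=2 acc=0x700 bytes_emitted=9
Padding '==': partial quartet acc=0x700 -> emit 70; bytes_emitted=10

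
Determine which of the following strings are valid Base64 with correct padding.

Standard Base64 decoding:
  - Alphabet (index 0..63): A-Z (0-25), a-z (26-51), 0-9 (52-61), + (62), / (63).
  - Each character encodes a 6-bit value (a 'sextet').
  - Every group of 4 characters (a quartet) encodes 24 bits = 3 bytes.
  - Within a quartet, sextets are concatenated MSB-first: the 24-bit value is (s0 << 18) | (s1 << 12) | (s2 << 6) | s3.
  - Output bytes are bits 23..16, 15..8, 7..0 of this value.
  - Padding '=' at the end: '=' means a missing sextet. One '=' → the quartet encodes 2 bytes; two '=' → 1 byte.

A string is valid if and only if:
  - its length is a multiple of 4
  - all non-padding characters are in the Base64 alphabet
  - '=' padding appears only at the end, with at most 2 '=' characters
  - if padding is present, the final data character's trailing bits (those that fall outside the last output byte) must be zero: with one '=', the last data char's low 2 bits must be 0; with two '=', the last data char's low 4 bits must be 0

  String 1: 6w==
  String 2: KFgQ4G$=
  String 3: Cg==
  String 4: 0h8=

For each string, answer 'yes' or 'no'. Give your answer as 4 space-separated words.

String 1: '6w==' → valid
String 2: 'KFgQ4G$=' → invalid (bad char(s): ['$'])
String 3: 'Cg==' → valid
String 4: '0h8=' → valid

Answer: yes no yes yes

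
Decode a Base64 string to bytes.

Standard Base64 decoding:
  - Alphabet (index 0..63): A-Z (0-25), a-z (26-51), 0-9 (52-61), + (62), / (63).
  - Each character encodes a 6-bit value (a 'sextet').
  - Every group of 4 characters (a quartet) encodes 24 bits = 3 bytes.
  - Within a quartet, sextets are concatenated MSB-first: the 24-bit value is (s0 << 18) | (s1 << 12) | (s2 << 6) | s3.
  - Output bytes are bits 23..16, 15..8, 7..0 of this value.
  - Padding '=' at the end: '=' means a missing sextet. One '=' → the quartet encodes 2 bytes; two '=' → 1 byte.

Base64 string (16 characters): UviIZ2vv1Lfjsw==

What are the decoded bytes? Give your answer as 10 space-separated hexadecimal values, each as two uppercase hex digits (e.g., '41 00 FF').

Answer: 52 F8 88 67 6B EF D4 B7 E3 B3

Derivation:
After char 0 ('U'=20): chars_in_quartet=1 acc=0x14 bytes_emitted=0
After char 1 ('v'=47): chars_in_quartet=2 acc=0x52F bytes_emitted=0
After char 2 ('i'=34): chars_in_quartet=3 acc=0x14BE2 bytes_emitted=0
After char 3 ('I'=8): chars_in_quartet=4 acc=0x52F888 -> emit 52 F8 88, reset; bytes_emitted=3
After char 4 ('Z'=25): chars_in_quartet=1 acc=0x19 bytes_emitted=3
After char 5 ('2'=54): chars_in_quartet=2 acc=0x676 bytes_emitted=3
After char 6 ('v'=47): chars_in_quartet=3 acc=0x19DAF bytes_emitted=3
After char 7 ('v'=47): chars_in_quartet=4 acc=0x676BEF -> emit 67 6B EF, reset; bytes_emitted=6
After char 8 ('1'=53): chars_in_quartet=1 acc=0x35 bytes_emitted=6
After char 9 ('L'=11): chars_in_quartet=2 acc=0xD4B bytes_emitted=6
After char 10 ('f'=31): chars_in_quartet=3 acc=0x352DF bytes_emitted=6
After char 11 ('j'=35): chars_in_quartet=4 acc=0xD4B7E3 -> emit D4 B7 E3, reset; bytes_emitted=9
After char 12 ('s'=44): chars_in_quartet=1 acc=0x2C bytes_emitted=9
After char 13 ('w'=48): chars_in_quartet=2 acc=0xB30 bytes_emitted=9
Padding '==': partial quartet acc=0xB30 -> emit B3; bytes_emitted=10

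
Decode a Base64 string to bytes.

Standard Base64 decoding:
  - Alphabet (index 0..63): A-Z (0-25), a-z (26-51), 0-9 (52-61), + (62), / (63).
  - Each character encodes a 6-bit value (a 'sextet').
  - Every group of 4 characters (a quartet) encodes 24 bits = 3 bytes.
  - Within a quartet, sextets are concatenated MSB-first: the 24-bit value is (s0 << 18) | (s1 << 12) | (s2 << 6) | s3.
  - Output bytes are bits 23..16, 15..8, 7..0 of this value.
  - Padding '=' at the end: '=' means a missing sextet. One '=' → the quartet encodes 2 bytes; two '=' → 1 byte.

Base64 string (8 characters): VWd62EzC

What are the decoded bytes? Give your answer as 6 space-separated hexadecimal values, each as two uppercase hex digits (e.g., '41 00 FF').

Answer: 55 67 7A D8 4C C2

Derivation:
After char 0 ('V'=21): chars_in_quartet=1 acc=0x15 bytes_emitted=0
After char 1 ('W'=22): chars_in_quartet=2 acc=0x556 bytes_emitted=0
After char 2 ('d'=29): chars_in_quartet=3 acc=0x1559D bytes_emitted=0
After char 3 ('6'=58): chars_in_quartet=4 acc=0x55677A -> emit 55 67 7A, reset; bytes_emitted=3
After char 4 ('2'=54): chars_in_quartet=1 acc=0x36 bytes_emitted=3
After char 5 ('E'=4): chars_in_quartet=2 acc=0xD84 bytes_emitted=3
After char 6 ('z'=51): chars_in_quartet=3 acc=0x36133 bytes_emitted=3
After char 7 ('C'=2): chars_in_quartet=4 acc=0xD84CC2 -> emit D8 4C C2, reset; bytes_emitted=6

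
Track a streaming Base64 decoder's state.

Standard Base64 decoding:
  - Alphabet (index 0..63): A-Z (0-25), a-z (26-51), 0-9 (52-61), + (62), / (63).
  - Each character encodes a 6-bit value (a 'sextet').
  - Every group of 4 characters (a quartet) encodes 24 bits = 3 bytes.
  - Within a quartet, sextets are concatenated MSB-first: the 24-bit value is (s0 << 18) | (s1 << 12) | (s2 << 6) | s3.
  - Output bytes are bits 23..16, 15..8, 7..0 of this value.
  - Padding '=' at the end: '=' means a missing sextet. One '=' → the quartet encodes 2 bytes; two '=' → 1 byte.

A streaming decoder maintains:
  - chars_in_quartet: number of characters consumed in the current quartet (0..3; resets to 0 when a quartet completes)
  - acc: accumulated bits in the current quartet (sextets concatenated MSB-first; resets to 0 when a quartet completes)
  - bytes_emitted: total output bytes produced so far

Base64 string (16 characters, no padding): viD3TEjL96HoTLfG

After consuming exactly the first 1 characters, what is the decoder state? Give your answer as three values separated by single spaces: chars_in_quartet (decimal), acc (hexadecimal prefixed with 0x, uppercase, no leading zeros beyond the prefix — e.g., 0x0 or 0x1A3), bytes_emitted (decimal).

Answer: 1 0x2F 0

Derivation:
After char 0 ('v'=47): chars_in_quartet=1 acc=0x2F bytes_emitted=0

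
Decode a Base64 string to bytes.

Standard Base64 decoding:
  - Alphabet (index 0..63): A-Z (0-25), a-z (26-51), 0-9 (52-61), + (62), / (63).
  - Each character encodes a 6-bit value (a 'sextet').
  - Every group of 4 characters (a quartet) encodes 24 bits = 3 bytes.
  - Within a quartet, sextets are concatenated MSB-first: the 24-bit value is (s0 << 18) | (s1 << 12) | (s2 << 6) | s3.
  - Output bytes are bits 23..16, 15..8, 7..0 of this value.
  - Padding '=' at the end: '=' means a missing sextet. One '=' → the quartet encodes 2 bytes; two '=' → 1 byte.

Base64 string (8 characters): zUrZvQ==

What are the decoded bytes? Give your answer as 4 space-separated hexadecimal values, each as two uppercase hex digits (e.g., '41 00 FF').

Answer: CD 4A D9 BD

Derivation:
After char 0 ('z'=51): chars_in_quartet=1 acc=0x33 bytes_emitted=0
After char 1 ('U'=20): chars_in_quartet=2 acc=0xCD4 bytes_emitted=0
After char 2 ('r'=43): chars_in_quartet=3 acc=0x3352B bytes_emitted=0
After char 3 ('Z'=25): chars_in_quartet=4 acc=0xCD4AD9 -> emit CD 4A D9, reset; bytes_emitted=3
After char 4 ('v'=47): chars_in_quartet=1 acc=0x2F bytes_emitted=3
After char 5 ('Q'=16): chars_in_quartet=2 acc=0xBD0 bytes_emitted=3
Padding '==': partial quartet acc=0xBD0 -> emit BD; bytes_emitted=4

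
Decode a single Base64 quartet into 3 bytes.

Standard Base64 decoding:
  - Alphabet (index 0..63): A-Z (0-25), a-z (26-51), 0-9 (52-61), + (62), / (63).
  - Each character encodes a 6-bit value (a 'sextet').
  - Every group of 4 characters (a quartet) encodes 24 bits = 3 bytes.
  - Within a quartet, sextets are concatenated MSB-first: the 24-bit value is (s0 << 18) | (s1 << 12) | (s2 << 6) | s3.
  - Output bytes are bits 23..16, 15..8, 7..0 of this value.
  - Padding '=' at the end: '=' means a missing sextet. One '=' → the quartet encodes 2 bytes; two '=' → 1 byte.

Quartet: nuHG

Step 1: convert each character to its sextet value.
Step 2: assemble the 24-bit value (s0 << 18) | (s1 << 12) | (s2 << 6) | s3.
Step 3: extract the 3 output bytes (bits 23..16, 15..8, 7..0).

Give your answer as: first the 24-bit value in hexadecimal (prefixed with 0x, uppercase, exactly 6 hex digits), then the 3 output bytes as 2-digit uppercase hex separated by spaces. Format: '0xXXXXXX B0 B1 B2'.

Sextets: n=39, u=46, H=7, G=6
24-bit: (39<<18) | (46<<12) | (7<<6) | 6
      = 0x9C0000 | 0x02E000 | 0x0001C0 | 0x000006
      = 0x9EE1C6
Bytes: (v>>16)&0xFF=9E, (v>>8)&0xFF=E1, v&0xFF=C6

Answer: 0x9EE1C6 9E E1 C6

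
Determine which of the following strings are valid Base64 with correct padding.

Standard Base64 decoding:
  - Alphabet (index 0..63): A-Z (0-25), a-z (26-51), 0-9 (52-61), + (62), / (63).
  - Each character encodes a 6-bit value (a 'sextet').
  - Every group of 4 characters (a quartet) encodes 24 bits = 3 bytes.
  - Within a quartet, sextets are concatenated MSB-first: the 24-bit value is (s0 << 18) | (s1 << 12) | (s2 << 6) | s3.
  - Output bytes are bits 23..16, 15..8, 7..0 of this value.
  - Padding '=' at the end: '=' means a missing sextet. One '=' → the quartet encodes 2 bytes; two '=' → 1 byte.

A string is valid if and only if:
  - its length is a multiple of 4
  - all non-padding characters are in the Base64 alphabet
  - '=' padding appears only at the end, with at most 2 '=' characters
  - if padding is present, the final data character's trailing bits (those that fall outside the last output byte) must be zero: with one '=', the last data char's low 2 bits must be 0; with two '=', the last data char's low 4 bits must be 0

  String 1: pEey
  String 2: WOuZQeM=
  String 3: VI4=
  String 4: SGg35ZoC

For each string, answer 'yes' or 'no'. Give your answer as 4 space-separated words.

Answer: yes yes yes yes

Derivation:
String 1: 'pEey' → valid
String 2: 'WOuZQeM=' → valid
String 3: 'VI4=' → valid
String 4: 'SGg35ZoC' → valid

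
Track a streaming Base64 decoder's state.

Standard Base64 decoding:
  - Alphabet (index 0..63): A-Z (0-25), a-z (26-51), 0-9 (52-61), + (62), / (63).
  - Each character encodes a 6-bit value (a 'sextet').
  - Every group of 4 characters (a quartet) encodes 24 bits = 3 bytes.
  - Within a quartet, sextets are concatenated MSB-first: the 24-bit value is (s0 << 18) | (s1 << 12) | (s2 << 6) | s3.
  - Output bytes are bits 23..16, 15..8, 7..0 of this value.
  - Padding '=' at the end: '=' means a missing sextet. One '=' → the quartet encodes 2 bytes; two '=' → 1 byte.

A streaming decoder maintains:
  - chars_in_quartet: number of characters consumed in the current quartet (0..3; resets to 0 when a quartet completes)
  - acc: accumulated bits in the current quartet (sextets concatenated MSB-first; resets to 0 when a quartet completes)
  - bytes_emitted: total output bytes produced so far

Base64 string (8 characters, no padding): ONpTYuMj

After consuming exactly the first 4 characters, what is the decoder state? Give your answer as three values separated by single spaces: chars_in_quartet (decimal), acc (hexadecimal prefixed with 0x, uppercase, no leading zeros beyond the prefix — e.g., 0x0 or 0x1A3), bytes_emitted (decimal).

After char 0 ('O'=14): chars_in_quartet=1 acc=0xE bytes_emitted=0
After char 1 ('N'=13): chars_in_quartet=2 acc=0x38D bytes_emitted=0
After char 2 ('p'=41): chars_in_quartet=3 acc=0xE369 bytes_emitted=0
After char 3 ('T'=19): chars_in_quartet=4 acc=0x38DA53 -> emit 38 DA 53, reset; bytes_emitted=3

Answer: 0 0x0 3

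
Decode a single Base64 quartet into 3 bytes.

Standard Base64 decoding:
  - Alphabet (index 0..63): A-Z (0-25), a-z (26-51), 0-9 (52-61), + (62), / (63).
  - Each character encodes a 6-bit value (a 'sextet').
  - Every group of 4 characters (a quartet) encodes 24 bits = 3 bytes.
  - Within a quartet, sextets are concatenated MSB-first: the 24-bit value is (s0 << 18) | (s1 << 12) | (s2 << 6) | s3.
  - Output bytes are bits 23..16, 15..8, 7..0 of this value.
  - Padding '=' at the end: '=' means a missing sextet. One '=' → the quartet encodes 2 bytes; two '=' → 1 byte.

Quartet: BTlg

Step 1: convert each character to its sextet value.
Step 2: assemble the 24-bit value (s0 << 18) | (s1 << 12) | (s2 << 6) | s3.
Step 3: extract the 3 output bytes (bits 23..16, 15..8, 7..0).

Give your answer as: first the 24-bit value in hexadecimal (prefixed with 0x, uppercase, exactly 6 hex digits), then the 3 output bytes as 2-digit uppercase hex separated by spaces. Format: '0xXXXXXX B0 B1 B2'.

Answer: 0x053960 05 39 60

Derivation:
Sextets: B=1, T=19, l=37, g=32
24-bit: (1<<18) | (19<<12) | (37<<6) | 32
      = 0x040000 | 0x013000 | 0x000940 | 0x000020
      = 0x053960
Bytes: (v>>16)&0xFF=05, (v>>8)&0xFF=39, v&0xFF=60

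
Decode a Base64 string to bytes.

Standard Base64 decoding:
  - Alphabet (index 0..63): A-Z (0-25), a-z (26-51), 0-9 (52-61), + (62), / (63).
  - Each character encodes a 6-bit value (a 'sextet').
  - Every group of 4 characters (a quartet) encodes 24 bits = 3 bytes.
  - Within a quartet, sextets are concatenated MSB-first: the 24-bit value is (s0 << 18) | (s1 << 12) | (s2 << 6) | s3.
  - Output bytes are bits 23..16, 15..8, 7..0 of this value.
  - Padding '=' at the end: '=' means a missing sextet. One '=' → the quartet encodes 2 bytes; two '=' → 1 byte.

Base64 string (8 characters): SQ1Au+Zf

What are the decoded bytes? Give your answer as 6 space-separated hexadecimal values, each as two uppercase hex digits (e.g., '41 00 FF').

After char 0 ('S'=18): chars_in_quartet=1 acc=0x12 bytes_emitted=0
After char 1 ('Q'=16): chars_in_quartet=2 acc=0x490 bytes_emitted=0
After char 2 ('1'=53): chars_in_quartet=3 acc=0x12435 bytes_emitted=0
After char 3 ('A'=0): chars_in_quartet=4 acc=0x490D40 -> emit 49 0D 40, reset; bytes_emitted=3
After char 4 ('u'=46): chars_in_quartet=1 acc=0x2E bytes_emitted=3
After char 5 ('+'=62): chars_in_quartet=2 acc=0xBBE bytes_emitted=3
After char 6 ('Z'=25): chars_in_quartet=3 acc=0x2EF99 bytes_emitted=3
After char 7 ('f'=31): chars_in_quartet=4 acc=0xBBE65F -> emit BB E6 5F, reset; bytes_emitted=6

Answer: 49 0D 40 BB E6 5F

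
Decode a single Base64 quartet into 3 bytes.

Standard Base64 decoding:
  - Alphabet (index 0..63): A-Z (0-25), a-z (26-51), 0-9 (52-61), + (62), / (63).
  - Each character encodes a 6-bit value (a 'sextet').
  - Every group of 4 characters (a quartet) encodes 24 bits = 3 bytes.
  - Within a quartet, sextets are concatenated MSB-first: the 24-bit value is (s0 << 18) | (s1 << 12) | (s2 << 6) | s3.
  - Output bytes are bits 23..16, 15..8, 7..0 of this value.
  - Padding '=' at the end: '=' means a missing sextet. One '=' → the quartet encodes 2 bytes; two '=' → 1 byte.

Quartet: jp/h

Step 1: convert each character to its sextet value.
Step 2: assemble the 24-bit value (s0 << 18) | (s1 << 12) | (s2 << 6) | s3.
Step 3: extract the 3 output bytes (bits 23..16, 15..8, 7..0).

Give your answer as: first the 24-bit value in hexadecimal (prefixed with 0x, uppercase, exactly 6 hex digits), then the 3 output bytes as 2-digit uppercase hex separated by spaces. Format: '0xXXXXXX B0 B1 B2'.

Sextets: j=35, p=41, /=63, h=33
24-bit: (35<<18) | (41<<12) | (63<<6) | 33
      = 0x8C0000 | 0x029000 | 0x000FC0 | 0x000021
      = 0x8E9FE1
Bytes: (v>>16)&0xFF=8E, (v>>8)&0xFF=9F, v&0xFF=E1

Answer: 0x8E9FE1 8E 9F E1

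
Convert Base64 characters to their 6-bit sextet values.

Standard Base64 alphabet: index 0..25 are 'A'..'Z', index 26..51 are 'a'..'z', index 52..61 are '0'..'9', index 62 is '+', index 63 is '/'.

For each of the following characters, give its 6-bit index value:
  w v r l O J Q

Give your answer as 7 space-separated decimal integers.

Answer: 48 47 43 37 14 9 16

Derivation:
'w': a..z range, 26 + ord('w') − ord('a') = 48
'v': a..z range, 26 + ord('v') − ord('a') = 47
'r': a..z range, 26 + ord('r') − ord('a') = 43
'l': a..z range, 26 + ord('l') − ord('a') = 37
'O': A..Z range, ord('O') − ord('A') = 14
'J': A..Z range, ord('J') − ord('A') = 9
'Q': A..Z range, ord('Q') − ord('A') = 16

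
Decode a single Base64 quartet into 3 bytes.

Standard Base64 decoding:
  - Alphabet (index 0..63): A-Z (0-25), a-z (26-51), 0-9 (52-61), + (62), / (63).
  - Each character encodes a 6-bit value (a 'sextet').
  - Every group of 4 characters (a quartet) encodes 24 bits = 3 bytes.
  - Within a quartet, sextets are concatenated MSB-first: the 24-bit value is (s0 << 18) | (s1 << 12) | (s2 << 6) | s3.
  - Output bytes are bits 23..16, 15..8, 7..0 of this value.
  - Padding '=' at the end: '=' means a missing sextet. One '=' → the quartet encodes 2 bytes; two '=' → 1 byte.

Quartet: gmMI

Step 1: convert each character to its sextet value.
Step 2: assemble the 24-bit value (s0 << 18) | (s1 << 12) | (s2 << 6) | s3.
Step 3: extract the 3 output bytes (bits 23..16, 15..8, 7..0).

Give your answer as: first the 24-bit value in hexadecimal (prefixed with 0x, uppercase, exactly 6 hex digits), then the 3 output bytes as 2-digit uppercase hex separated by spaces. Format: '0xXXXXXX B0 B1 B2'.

Sextets: g=32, m=38, M=12, I=8
24-bit: (32<<18) | (38<<12) | (12<<6) | 8
      = 0x800000 | 0x026000 | 0x000300 | 0x000008
      = 0x826308
Bytes: (v>>16)&0xFF=82, (v>>8)&0xFF=63, v&0xFF=08

Answer: 0x826308 82 63 08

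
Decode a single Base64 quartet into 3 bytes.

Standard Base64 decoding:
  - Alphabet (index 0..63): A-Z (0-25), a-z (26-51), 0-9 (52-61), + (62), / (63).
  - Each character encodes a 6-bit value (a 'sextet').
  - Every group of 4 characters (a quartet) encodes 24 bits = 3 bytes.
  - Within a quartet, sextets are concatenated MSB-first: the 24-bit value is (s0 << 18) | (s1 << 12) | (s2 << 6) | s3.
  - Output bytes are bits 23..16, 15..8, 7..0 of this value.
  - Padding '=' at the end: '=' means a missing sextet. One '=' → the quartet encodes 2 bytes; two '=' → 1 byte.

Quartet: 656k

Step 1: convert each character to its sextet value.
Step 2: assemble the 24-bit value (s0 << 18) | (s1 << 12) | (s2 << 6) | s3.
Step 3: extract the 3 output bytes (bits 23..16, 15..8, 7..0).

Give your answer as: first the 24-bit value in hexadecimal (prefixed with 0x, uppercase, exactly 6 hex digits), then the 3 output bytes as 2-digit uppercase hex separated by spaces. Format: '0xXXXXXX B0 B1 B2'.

Answer: 0xEB9EA4 EB 9E A4

Derivation:
Sextets: 6=58, 5=57, 6=58, k=36
24-bit: (58<<18) | (57<<12) | (58<<6) | 36
      = 0xE80000 | 0x039000 | 0x000E80 | 0x000024
      = 0xEB9EA4
Bytes: (v>>16)&0xFF=EB, (v>>8)&0xFF=9E, v&0xFF=A4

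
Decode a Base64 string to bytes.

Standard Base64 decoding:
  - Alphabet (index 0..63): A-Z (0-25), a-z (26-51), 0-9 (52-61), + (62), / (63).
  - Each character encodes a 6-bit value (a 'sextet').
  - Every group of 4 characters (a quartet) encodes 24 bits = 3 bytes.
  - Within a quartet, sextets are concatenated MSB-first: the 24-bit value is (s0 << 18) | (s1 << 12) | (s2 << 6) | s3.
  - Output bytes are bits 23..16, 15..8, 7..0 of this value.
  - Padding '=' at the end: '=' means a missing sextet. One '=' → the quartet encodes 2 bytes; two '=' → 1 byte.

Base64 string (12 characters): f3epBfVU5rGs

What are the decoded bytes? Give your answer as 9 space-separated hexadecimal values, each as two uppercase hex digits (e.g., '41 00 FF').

After char 0 ('f'=31): chars_in_quartet=1 acc=0x1F bytes_emitted=0
After char 1 ('3'=55): chars_in_quartet=2 acc=0x7F7 bytes_emitted=0
After char 2 ('e'=30): chars_in_quartet=3 acc=0x1FDDE bytes_emitted=0
After char 3 ('p'=41): chars_in_quartet=4 acc=0x7F77A9 -> emit 7F 77 A9, reset; bytes_emitted=3
After char 4 ('B'=1): chars_in_quartet=1 acc=0x1 bytes_emitted=3
After char 5 ('f'=31): chars_in_quartet=2 acc=0x5F bytes_emitted=3
After char 6 ('V'=21): chars_in_quartet=3 acc=0x17D5 bytes_emitted=3
After char 7 ('U'=20): chars_in_quartet=4 acc=0x5F554 -> emit 05 F5 54, reset; bytes_emitted=6
After char 8 ('5'=57): chars_in_quartet=1 acc=0x39 bytes_emitted=6
After char 9 ('r'=43): chars_in_quartet=2 acc=0xE6B bytes_emitted=6
After char 10 ('G'=6): chars_in_quartet=3 acc=0x39AC6 bytes_emitted=6
After char 11 ('s'=44): chars_in_quartet=4 acc=0xE6B1AC -> emit E6 B1 AC, reset; bytes_emitted=9

Answer: 7F 77 A9 05 F5 54 E6 B1 AC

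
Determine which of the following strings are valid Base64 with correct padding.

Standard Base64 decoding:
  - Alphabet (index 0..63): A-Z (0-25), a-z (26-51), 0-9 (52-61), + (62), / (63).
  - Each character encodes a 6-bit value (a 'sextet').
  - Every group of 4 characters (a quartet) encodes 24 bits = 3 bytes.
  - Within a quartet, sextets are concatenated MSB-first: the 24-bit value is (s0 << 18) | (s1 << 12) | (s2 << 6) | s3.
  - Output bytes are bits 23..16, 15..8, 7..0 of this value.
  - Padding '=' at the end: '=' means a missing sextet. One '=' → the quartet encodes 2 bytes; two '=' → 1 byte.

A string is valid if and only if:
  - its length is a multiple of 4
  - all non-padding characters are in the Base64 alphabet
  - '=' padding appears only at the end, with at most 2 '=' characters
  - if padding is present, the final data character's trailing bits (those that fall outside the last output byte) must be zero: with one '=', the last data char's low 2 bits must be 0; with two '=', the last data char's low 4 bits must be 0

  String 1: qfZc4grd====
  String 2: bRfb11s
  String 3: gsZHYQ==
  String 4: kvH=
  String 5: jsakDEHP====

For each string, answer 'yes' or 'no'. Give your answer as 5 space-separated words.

String 1: 'qfZc4grd====' → invalid (4 pad chars (max 2))
String 2: 'bRfb11s' → invalid (len=7 not mult of 4)
String 3: 'gsZHYQ==' → valid
String 4: 'kvH=' → invalid (bad trailing bits)
String 5: 'jsakDEHP====' → invalid (4 pad chars (max 2))

Answer: no no yes no no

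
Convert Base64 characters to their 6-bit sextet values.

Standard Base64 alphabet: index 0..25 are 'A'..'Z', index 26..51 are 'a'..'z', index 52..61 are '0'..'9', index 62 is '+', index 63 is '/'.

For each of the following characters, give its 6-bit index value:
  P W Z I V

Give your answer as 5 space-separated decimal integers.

Answer: 15 22 25 8 21

Derivation:
'P': A..Z range, ord('P') − ord('A') = 15
'W': A..Z range, ord('W') − ord('A') = 22
'Z': A..Z range, ord('Z') − ord('A') = 25
'I': A..Z range, ord('I') − ord('A') = 8
'V': A..Z range, ord('V') − ord('A') = 21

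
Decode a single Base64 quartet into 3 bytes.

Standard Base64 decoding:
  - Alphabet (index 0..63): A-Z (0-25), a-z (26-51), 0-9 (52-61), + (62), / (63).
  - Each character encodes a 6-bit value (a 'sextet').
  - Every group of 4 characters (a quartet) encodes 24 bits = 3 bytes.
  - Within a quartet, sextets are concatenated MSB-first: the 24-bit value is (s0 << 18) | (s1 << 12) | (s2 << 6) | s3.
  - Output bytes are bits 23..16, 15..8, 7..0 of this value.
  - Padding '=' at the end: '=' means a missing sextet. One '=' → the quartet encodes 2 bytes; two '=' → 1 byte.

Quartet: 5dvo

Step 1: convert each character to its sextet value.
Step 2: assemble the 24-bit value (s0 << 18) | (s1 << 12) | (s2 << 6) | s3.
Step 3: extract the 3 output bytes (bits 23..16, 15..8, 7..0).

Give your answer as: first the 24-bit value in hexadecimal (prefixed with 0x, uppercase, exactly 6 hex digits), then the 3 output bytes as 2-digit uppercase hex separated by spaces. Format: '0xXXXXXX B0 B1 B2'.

Sextets: 5=57, d=29, v=47, o=40
24-bit: (57<<18) | (29<<12) | (47<<6) | 40
      = 0xE40000 | 0x01D000 | 0x000BC0 | 0x000028
      = 0xE5DBE8
Bytes: (v>>16)&0xFF=E5, (v>>8)&0xFF=DB, v&0xFF=E8

Answer: 0xE5DBE8 E5 DB E8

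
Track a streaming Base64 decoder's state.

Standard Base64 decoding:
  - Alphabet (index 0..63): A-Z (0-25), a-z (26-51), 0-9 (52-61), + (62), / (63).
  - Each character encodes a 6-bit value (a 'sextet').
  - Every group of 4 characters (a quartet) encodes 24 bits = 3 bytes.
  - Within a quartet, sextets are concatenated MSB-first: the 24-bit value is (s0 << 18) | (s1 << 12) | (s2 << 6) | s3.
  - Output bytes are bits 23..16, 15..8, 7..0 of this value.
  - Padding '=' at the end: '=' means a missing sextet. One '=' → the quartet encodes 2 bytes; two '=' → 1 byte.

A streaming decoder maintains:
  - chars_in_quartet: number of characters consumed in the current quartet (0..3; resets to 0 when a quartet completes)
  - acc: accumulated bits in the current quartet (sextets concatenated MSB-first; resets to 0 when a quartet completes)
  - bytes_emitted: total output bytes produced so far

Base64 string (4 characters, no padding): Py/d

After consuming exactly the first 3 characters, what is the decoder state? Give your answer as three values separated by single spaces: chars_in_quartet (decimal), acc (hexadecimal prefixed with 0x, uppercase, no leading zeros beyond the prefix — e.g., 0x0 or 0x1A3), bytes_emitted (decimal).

After char 0 ('P'=15): chars_in_quartet=1 acc=0xF bytes_emitted=0
After char 1 ('y'=50): chars_in_quartet=2 acc=0x3F2 bytes_emitted=0
After char 2 ('/'=63): chars_in_quartet=3 acc=0xFCBF bytes_emitted=0

Answer: 3 0xFCBF 0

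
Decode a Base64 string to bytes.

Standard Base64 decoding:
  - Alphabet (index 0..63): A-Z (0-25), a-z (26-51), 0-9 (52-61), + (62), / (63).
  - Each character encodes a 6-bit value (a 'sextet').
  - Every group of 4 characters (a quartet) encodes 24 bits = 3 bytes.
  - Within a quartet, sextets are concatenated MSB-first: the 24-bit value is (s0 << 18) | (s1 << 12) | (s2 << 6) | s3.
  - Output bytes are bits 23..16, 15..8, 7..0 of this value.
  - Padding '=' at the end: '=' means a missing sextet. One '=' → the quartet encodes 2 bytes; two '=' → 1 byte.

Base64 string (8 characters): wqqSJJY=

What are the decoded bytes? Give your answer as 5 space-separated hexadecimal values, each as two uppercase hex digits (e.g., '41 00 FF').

Answer: C2 AA 92 24 96

Derivation:
After char 0 ('w'=48): chars_in_quartet=1 acc=0x30 bytes_emitted=0
After char 1 ('q'=42): chars_in_quartet=2 acc=0xC2A bytes_emitted=0
After char 2 ('q'=42): chars_in_quartet=3 acc=0x30AAA bytes_emitted=0
After char 3 ('S'=18): chars_in_quartet=4 acc=0xC2AA92 -> emit C2 AA 92, reset; bytes_emitted=3
After char 4 ('J'=9): chars_in_quartet=1 acc=0x9 bytes_emitted=3
After char 5 ('J'=9): chars_in_quartet=2 acc=0x249 bytes_emitted=3
After char 6 ('Y'=24): chars_in_quartet=3 acc=0x9258 bytes_emitted=3
Padding '=': partial quartet acc=0x9258 -> emit 24 96; bytes_emitted=5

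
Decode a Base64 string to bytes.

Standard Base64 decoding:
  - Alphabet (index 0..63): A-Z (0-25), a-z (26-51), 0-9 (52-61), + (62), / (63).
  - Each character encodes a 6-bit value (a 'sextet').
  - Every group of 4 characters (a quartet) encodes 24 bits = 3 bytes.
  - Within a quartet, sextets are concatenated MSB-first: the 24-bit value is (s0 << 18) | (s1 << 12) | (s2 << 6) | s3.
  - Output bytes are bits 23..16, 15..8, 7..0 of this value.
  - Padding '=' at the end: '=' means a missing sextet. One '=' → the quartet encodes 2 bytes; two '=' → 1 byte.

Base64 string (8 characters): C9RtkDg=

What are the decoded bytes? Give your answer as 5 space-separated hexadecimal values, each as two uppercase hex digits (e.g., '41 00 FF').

Answer: 0B D4 6D 90 38

Derivation:
After char 0 ('C'=2): chars_in_quartet=1 acc=0x2 bytes_emitted=0
After char 1 ('9'=61): chars_in_quartet=2 acc=0xBD bytes_emitted=0
After char 2 ('R'=17): chars_in_quartet=3 acc=0x2F51 bytes_emitted=0
After char 3 ('t'=45): chars_in_quartet=4 acc=0xBD46D -> emit 0B D4 6D, reset; bytes_emitted=3
After char 4 ('k'=36): chars_in_quartet=1 acc=0x24 bytes_emitted=3
After char 5 ('D'=3): chars_in_quartet=2 acc=0x903 bytes_emitted=3
After char 6 ('g'=32): chars_in_quartet=3 acc=0x240E0 bytes_emitted=3
Padding '=': partial quartet acc=0x240E0 -> emit 90 38; bytes_emitted=5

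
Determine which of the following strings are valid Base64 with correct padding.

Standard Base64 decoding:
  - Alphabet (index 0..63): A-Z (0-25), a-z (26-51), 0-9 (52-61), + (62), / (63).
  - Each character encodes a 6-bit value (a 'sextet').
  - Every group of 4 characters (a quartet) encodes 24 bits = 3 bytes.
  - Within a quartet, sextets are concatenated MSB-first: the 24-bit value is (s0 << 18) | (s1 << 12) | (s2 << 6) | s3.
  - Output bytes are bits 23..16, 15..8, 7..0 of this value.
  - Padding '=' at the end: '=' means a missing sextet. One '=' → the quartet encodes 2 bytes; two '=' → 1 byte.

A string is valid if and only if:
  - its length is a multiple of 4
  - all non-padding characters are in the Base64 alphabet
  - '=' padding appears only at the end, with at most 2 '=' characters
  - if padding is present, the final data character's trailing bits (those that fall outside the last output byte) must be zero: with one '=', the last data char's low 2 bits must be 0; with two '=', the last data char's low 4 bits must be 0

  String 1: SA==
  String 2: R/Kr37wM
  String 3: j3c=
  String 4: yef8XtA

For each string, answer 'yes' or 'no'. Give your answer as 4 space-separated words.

String 1: 'SA==' → valid
String 2: 'R/Kr37wM' → valid
String 3: 'j3c=' → valid
String 4: 'yef8XtA' → invalid (len=7 not mult of 4)

Answer: yes yes yes no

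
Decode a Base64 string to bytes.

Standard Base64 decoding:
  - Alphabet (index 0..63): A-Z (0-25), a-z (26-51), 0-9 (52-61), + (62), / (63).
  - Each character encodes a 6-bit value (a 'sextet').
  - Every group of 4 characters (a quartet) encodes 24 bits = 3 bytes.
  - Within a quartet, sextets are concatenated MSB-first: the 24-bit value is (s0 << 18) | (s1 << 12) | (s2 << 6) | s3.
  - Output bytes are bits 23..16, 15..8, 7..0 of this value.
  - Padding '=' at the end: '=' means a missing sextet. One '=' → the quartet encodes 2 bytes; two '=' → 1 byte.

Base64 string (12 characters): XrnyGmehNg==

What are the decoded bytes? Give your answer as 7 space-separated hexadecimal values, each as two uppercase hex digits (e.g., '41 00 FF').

After char 0 ('X'=23): chars_in_quartet=1 acc=0x17 bytes_emitted=0
After char 1 ('r'=43): chars_in_quartet=2 acc=0x5EB bytes_emitted=0
After char 2 ('n'=39): chars_in_quartet=3 acc=0x17AE7 bytes_emitted=0
After char 3 ('y'=50): chars_in_quartet=4 acc=0x5EB9F2 -> emit 5E B9 F2, reset; bytes_emitted=3
After char 4 ('G'=6): chars_in_quartet=1 acc=0x6 bytes_emitted=3
After char 5 ('m'=38): chars_in_quartet=2 acc=0x1A6 bytes_emitted=3
After char 6 ('e'=30): chars_in_quartet=3 acc=0x699E bytes_emitted=3
After char 7 ('h'=33): chars_in_quartet=4 acc=0x1A67A1 -> emit 1A 67 A1, reset; bytes_emitted=6
After char 8 ('N'=13): chars_in_quartet=1 acc=0xD bytes_emitted=6
After char 9 ('g'=32): chars_in_quartet=2 acc=0x360 bytes_emitted=6
Padding '==': partial quartet acc=0x360 -> emit 36; bytes_emitted=7

Answer: 5E B9 F2 1A 67 A1 36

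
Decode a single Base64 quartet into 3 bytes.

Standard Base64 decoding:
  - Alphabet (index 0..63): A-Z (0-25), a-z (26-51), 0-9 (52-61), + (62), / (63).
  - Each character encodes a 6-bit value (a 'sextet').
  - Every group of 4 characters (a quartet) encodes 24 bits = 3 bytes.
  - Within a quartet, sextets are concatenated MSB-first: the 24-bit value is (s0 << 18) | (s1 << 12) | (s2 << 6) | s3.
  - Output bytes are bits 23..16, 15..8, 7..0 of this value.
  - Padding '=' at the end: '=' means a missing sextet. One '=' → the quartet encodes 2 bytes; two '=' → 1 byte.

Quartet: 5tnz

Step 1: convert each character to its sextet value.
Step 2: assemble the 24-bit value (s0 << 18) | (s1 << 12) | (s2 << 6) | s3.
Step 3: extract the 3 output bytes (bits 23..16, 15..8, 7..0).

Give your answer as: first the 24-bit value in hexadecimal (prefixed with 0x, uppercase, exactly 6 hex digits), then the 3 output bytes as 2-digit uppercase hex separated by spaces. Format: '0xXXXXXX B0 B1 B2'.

Sextets: 5=57, t=45, n=39, z=51
24-bit: (57<<18) | (45<<12) | (39<<6) | 51
      = 0xE40000 | 0x02D000 | 0x0009C0 | 0x000033
      = 0xE6D9F3
Bytes: (v>>16)&0xFF=E6, (v>>8)&0xFF=D9, v&0xFF=F3

Answer: 0xE6D9F3 E6 D9 F3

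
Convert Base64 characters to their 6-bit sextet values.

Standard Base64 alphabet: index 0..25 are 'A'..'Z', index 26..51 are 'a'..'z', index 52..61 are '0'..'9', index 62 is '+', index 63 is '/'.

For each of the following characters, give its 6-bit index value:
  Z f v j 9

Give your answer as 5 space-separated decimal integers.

'Z': A..Z range, ord('Z') − ord('A') = 25
'f': a..z range, 26 + ord('f') − ord('a') = 31
'v': a..z range, 26 + ord('v') − ord('a') = 47
'j': a..z range, 26 + ord('j') − ord('a') = 35
'9': 0..9 range, 52 + ord('9') − ord('0') = 61

Answer: 25 31 47 35 61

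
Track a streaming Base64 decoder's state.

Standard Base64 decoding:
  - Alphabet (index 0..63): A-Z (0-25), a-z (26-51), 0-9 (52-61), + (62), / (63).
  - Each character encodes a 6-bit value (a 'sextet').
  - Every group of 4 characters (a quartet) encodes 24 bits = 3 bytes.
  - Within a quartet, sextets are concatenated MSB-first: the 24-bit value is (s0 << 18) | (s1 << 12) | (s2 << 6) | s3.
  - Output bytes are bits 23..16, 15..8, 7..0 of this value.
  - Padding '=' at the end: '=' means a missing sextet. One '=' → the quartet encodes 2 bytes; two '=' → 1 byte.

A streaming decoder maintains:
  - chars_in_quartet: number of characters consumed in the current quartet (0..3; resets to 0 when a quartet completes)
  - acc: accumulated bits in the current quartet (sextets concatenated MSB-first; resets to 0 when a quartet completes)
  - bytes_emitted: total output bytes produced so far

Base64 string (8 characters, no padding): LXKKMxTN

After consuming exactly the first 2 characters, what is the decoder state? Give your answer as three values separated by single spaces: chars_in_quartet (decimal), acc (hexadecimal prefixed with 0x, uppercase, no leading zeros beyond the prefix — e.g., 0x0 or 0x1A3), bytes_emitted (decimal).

After char 0 ('L'=11): chars_in_quartet=1 acc=0xB bytes_emitted=0
After char 1 ('X'=23): chars_in_quartet=2 acc=0x2D7 bytes_emitted=0

Answer: 2 0x2D7 0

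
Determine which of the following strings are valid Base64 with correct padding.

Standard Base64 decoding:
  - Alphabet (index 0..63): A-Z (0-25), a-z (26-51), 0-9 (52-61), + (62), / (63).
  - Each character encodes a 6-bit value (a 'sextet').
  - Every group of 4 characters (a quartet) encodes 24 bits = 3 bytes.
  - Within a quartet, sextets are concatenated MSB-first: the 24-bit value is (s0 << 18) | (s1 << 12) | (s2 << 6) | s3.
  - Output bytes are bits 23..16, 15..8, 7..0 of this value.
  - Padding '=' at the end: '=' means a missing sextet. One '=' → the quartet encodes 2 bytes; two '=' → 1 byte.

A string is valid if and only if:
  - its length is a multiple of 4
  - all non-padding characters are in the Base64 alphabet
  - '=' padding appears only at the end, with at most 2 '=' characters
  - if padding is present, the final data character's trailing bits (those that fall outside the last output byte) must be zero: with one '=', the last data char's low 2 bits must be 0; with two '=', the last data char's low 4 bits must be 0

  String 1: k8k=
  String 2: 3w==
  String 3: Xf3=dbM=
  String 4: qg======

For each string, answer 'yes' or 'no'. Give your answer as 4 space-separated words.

String 1: 'k8k=' → valid
String 2: '3w==' → valid
String 3: 'Xf3=dbM=' → invalid (bad char(s): ['=']; '=' in middle)
String 4: 'qg======' → invalid (6 pad chars (max 2))

Answer: yes yes no no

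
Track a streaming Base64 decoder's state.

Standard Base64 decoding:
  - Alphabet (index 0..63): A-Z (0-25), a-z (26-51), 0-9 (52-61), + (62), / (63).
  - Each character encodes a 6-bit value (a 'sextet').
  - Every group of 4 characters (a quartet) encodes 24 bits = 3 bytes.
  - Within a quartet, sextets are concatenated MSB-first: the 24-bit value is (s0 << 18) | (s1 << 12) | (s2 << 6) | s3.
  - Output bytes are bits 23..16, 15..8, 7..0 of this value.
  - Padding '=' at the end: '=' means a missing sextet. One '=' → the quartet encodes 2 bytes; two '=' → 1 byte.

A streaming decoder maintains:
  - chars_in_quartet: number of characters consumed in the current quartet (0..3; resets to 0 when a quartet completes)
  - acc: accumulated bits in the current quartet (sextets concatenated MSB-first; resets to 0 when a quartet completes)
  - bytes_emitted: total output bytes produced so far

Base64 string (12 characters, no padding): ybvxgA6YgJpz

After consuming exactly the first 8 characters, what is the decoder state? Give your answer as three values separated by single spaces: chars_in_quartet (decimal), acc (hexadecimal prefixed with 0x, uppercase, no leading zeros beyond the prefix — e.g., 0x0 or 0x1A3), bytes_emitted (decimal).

After char 0 ('y'=50): chars_in_quartet=1 acc=0x32 bytes_emitted=0
After char 1 ('b'=27): chars_in_quartet=2 acc=0xC9B bytes_emitted=0
After char 2 ('v'=47): chars_in_quartet=3 acc=0x326EF bytes_emitted=0
After char 3 ('x'=49): chars_in_quartet=4 acc=0xC9BBF1 -> emit C9 BB F1, reset; bytes_emitted=3
After char 4 ('g'=32): chars_in_quartet=1 acc=0x20 bytes_emitted=3
After char 5 ('A'=0): chars_in_quartet=2 acc=0x800 bytes_emitted=3
After char 6 ('6'=58): chars_in_quartet=3 acc=0x2003A bytes_emitted=3
After char 7 ('Y'=24): chars_in_quartet=4 acc=0x800E98 -> emit 80 0E 98, reset; bytes_emitted=6

Answer: 0 0x0 6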